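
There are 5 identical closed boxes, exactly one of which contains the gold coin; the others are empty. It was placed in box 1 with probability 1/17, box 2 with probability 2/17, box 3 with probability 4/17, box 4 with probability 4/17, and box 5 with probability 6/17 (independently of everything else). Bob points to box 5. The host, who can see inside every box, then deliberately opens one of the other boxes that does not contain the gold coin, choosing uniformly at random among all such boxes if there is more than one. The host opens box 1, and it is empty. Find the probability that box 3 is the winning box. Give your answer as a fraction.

Condition on the true location of the gold coin.
If it is in box 1 (prior 1/17): the host opened box 1, so this case is ruled out; weight (1/17)·0 = 0.
If it is in box 2 (prior 2/17): the host has 3 equally likely choices, so probability 1/3; weight (2/17)·(1/3) = 2/51.
If it is in either of boxes 3 and 4 (prior 4/17 each): the host has 3 equally likely choices, so probability 1/3; weight (4/17)·(1/3) = 4/51 each.
If it is in box 5 (prior 6/17): the host has 4 equally likely choices, so probability 1/4; weight (6/17)·(1/4) = 3/34.
The weights sum to 29/102.
So P(the gold coin in box 3 | the host opened box 1) = (4/51) / (29/102) = 8/29.

8/29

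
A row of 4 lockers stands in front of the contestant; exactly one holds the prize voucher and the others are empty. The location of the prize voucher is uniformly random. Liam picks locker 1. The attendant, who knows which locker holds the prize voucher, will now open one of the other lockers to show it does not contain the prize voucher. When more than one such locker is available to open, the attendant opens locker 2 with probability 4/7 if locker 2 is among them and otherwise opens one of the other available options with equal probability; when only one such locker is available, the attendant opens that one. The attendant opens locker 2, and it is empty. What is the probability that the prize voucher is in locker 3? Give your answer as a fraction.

Condition on the true location of the prize voucher.
If it is in any of lockers 1, 3, and 4 (prior 1/4 each): locker 2 is available, opened with probability 4/7; weight (1/4)·(4/7) = 1/7 each.
If it is in locker 2 (prior 1/4): the attendant opened locker 2, so this case is ruled out; weight (1/4)·0 = 0.
The weights sum to 3/7.
So P(the prize voucher in locker 3 | the attendant opened locker 2) = (1/7) / (3/7) = 1/3.

1/3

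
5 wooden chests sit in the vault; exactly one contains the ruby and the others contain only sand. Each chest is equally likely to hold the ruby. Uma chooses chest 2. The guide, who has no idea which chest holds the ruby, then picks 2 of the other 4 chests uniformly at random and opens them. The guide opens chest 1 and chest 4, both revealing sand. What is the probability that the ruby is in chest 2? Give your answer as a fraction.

Because the guide chose which chests to open without knowing where the ruby is, the choice is independent of the prize location. Learning that none of the 2 opened chests holds the ruby simply rules out those 2 locations and leaves the remaining 3 chests still equally likely by symmetry.
So P(the ruby in chest 2) = 1/3.

1/3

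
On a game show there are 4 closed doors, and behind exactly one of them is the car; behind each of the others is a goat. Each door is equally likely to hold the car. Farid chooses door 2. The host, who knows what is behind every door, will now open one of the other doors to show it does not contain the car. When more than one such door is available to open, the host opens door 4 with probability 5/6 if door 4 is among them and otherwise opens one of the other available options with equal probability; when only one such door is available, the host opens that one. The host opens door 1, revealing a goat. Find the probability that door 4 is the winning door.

2/3

Apply Bayes' rule, conditioning on where the car actually is.
If it is behind door 1 (prior 1/4): the host opened door 1, so this case is ruled out; weight (1/4)·0 = 0.
If it is behind door 2 (prior 1/4): door 4 is available but not opened; door 1 gets probability (1 − 5/6)/2 = 1/12; weight (1/4)·(1/12) = 1/48.
If it is behind door 3 (prior 1/4): door 4 is available but not opened, probability 1/6; weight (1/4)·(1/6) = 1/24.
If it is behind door 4 (prior 1/4): door 4 holds the prize so is unavailable; the host chooses uniformly among the 2 others, probability 1/2; weight (1/4)·(1/2) = 1/8.
The weights sum to 3/16.
So P(the car behind door 4 | the host opened door 1) = (1/8) / (3/16) = 2/3.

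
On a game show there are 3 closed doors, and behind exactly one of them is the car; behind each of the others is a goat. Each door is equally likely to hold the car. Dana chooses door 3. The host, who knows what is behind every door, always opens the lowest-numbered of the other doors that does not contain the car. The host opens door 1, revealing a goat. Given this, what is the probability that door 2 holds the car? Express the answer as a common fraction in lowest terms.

Apply Bayes' rule, conditioning on where the car actually is.
If it is behind door 1 (prior 1/3): the host opened door 1, so this case is ruled out; weight (1/3)·0 = 0.
If it is behind either of doors 2 and 3 (prior 1/3 each): door 1 is the lowest-numbered option available, probability 1; weight (1/3)·1 = 1/3 each.
The weights sum to 2/3.
So P(the car behind door 2 | the host opened door 1) = (1/3) / (2/3) = 1/2.

1/2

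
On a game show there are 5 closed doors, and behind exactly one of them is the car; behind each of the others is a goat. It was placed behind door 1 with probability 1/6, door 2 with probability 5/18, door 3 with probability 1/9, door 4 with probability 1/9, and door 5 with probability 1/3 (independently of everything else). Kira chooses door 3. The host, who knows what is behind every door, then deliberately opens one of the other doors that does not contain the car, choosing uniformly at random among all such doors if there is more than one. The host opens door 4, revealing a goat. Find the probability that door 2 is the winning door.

Condition on the true location of the car.
If it is behind door 1 (prior 1/6): the host has 3 equally likely choices, so probability 1/3; weight (1/6)·(1/3) = 1/18.
If it is behind door 2 (prior 5/18): the host has 3 equally likely choices, so probability 1/3; weight (5/18)·(1/3) = 5/54.
If it is behind door 3 (prior 1/9): the host has 4 equally likely choices, so probability 1/4; weight (1/9)·(1/4) = 1/36.
If it is behind door 4 (prior 1/9): the host opened door 4, so this case is ruled out; weight (1/9)·0 = 0.
If it is behind door 5 (prior 1/3): the host has 3 equally likely choices, so probability 1/3; weight (1/3)·(1/3) = 1/9.
The weights sum to 31/108.
So P(the car behind door 2 | the host opened door 4) = (5/54) / (31/108) = 10/31.

10/31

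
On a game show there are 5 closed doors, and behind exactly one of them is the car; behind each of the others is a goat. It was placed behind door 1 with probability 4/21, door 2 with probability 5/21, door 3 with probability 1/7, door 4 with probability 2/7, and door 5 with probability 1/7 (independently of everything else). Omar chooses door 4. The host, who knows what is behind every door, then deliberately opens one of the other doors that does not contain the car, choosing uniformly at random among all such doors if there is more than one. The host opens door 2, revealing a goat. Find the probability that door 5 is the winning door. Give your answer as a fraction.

Condition on the true location of the car.
If it is behind door 1 (prior 4/21): the host has 3 equally likely choices, so probability 1/3; weight (4/21)·(1/3) = 4/63.
If it is behind door 2 (prior 5/21): the host opened door 2, so this case is ruled out; weight (5/21)·0 = 0.
If it is behind either of doors 3 and 5 (prior 1/7 each): the host has 3 equally likely choices, so probability 1/3; weight (1/7)·(1/3) = 1/21 each.
If it is behind door 4 (prior 2/7): the host has 4 equally likely choices, so probability 1/4; weight (2/7)·(1/4) = 1/14.
The weights sum to 29/126.
So P(the car behind door 5 | the host opened door 2) = (1/21) / (29/126) = 6/29.

6/29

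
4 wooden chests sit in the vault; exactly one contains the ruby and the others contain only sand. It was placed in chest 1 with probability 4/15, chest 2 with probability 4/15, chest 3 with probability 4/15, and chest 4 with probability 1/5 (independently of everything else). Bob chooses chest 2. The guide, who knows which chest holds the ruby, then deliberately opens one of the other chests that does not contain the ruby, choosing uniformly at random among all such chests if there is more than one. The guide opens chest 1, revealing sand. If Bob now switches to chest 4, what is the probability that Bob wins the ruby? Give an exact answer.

Condition on the true location of the ruby.
If it is in chest 1 (prior 4/15): the guide opened chest 1, so this case is ruled out; weight (4/15)·0 = 0.
If it is in chest 2 (prior 4/15): the guide has 3 equally likely choices, so probability 1/3; weight (4/15)·(1/3) = 4/45.
If it is in chest 3 (prior 4/15): the guide has 2 equally likely choices, so probability 1/2; weight (4/15)·(1/2) = 2/15.
If it is in chest 4 (prior 1/5): the guide has 2 equally likely choices, so probability 1/2; weight (1/5)·(1/2) = 1/10.
The weights sum to 29/90.
So P(the ruby in chest 4 | the guide opened chest 1) = (1/10) / (29/90) = 9/29.

9/29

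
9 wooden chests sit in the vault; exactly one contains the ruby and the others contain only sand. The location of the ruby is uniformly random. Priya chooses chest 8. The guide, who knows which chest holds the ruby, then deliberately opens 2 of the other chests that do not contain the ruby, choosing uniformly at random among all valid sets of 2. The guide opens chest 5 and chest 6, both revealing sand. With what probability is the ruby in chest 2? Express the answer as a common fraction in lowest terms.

4/27

Condition on the true location of the ruby.
If it is in any of chests 1, 2, 3, 4, 7, and 9 (prior 1/9 each): the guide has 21 equally likely choices, so probability 1/21; weight (1/9)·(1/21) = 1/189 each.
If it is in either of chests 5 and 6 (prior 1/9 each): that chest was opened and seen not to hold the prize — ruled out; weight (1/9)·0 = 0 each.
If it is in chest 8 (prior 1/9): the guide has 28 equally likely choices, so probability 1/28; weight (1/9)·(1/28) = 1/252.
The weights sum to 1/28.
So P(the ruby in chest 2 | the guide opened chest 5 and chest 6) = (1/189) / (1/28) = 4/27.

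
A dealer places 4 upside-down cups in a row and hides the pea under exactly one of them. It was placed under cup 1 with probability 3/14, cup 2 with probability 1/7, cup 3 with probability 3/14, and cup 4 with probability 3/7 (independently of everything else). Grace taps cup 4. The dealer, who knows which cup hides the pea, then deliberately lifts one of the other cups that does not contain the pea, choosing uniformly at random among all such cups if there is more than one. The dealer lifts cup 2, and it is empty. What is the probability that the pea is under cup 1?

3/10

Apply Bayes' rule, conditioning on where the pea actually is.
If it is under either of cups 1 and 3 (prior 3/14 each): the dealer has 2 equally likely choices, so probability 1/2; weight (3/14)·(1/2) = 3/28 each.
If it is under cup 2 (prior 1/7): the dealer opened cup 2, so this case is ruled out; weight (1/7)·0 = 0.
If it is under cup 4 (prior 3/7): the dealer has 3 equally likely choices, so probability 1/3; weight (3/7)·(1/3) = 1/7.
The weights sum to 5/14.
So P(the pea under cup 1 | the dealer opened cup 2) = (3/28) / (5/14) = 3/10.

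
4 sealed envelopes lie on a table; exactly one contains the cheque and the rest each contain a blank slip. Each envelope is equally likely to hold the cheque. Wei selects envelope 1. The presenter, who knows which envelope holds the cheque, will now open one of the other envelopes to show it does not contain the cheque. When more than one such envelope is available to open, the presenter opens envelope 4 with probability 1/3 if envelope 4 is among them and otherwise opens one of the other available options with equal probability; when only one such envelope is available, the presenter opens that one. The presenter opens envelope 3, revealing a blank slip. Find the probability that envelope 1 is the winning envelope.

2/9

Apply Bayes' rule, conditioning on where the cheque actually is.
If it is in envelope 1 (prior 1/4): envelope 4 is available but not opened; envelope 3 gets probability (1 − 1/3)/2 = 1/3; weight (1/4)·(1/3) = 1/12.
If it is in envelope 2 (prior 1/4): envelope 4 is available but not opened, probability 2/3; weight (1/4)·(2/3) = 1/6.
If it is in envelope 3 (prior 1/4): the presenter opened envelope 3, so this case is ruled out; weight (1/4)·0 = 0.
If it is in envelope 4 (prior 1/4): envelope 4 holds the prize so is unavailable; the presenter chooses uniformly among the 2 others, probability 1/2; weight (1/4)·(1/2) = 1/8.
The weights sum to 3/8.
So P(the cheque in envelope 1 | the presenter opened envelope 3) = (1/12) / (3/8) = 2/9.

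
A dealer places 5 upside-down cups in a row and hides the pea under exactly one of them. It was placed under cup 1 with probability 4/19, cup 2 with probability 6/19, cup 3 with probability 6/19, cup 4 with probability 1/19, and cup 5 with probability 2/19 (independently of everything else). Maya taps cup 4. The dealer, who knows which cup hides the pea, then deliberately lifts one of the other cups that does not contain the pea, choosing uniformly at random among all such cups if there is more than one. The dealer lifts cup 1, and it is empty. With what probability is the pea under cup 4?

Consider each possible location of the pea in turn.
If it is under cup 1 (prior 4/19): the dealer opened cup 1, so this case is ruled out; weight (4/19)·0 = 0.
If it is under either of cups 2 and 3 (prior 6/19 each): the dealer has 3 equally likely choices, so probability 1/3; weight (6/19)·(1/3) = 2/19 each.
If it is under cup 4 (prior 1/19): the dealer has 4 equally likely choices, so probability 1/4; weight (1/19)·(1/4) = 1/76.
If it is under cup 5 (prior 2/19): the dealer has 3 equally likely choices, so probability 1/3; weight (2/19)·(1/3) = 2/57.
The weights sum to 59/228.
So P(the pea under cup 4 | the dealer opened cup 1) = (1/76) / (59/228) = 3/59.

3/59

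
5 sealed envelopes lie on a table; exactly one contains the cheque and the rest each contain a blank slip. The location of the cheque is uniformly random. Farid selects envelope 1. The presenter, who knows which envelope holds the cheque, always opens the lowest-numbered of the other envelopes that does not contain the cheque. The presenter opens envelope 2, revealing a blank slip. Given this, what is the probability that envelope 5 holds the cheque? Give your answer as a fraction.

Condition on the true location of the cheque.
If it is in any of envelopes 1, 3, 4, and 5 (prior 1/5 each): envelope 2 is the lowest-numbered option available, probability 1; weight (1/5)·1 = 1/5 each.
If it is in envelope 2 (prior 1/5): the presenter opened envelope 2, so this case is ruled out; weight (1/5)·0 = 0.
The weights sum to 4/5.
So P(the cheque in envelope 5 | the presenter opened envelope 2) = (1/5) / (4/5) = 1/4.

1/4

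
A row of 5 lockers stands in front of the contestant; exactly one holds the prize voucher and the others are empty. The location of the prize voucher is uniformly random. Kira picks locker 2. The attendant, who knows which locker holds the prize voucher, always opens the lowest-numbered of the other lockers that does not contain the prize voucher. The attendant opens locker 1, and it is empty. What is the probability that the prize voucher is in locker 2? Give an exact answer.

1/4

Condition on the true location of the prize voucher.
If it is in locker 1 (prior 1/5): the attendant opened locker 1, so this case is ruled out; weight (1/5)·0 = 0.
If it is in any of lockers 2, 3, 4, and 5 (prior 1/5 each): locker 1 is the lowest-numbered option available, probability 1; weight (1/5)·1 = 1/5 each.
The weights sum to 4/5.
So P(the prize voucher in locker 2 | the attendant opened locker 1) = (1/5) / (4/5) = 1/4.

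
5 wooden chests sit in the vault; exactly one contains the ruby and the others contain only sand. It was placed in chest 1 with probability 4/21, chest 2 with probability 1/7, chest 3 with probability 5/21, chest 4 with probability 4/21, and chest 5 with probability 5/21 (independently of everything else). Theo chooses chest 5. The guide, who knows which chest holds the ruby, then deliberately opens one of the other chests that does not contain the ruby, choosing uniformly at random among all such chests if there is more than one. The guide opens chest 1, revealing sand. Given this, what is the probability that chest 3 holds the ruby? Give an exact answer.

20/63

Apply Bayes' rule, conditioning on where the ruby actually is.
If it is in chest 1 (prior 4/21): the guide opened chest 1, so this case is ruled out; weight (4/21)·0 = 0.
If it is in chest 2 (prior 1/7): the guide has 3 equally likely choices, so probability 1/3; weight (1/7)·(1/3) = 1/21.
If it is in chest 3 (prior 5/21): the guide has 3 equally likely choices, so probability 1/3; weight (5/21)·(1/3) = 5/63.
If it is in chest 4 (prior 4/21): the guide has 3 equally likely choices, so probability 1/3; weight (4/21)·(1/3) = 4/63.
If it is in chest 5 (prior 5/21): the guide has 4 equally likely choices, so probability 1/4; weight (5/21)·(1/4) = 5/84.
The weights sum to 1/4.
So P(the ruby in chest 3 | the guide opened chest 1) = (5/63) / (1/4) = 20/63.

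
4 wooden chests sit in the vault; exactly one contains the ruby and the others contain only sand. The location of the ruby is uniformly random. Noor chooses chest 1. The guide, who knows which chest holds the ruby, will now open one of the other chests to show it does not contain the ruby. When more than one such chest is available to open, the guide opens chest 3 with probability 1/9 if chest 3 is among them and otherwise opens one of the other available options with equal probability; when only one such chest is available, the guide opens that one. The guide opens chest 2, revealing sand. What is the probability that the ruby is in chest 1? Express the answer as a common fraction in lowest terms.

8/33

Condition on the true location of the ruby.
If it is in chest 1 (prior 1/4): chest 3 is available but not opened; chest 2 gets probability (1 − 1/9)/2 = 4/9; weight (1/4)·(4/9) = 1/9.
If it is in chest 2 (prior 1/4): the guide opened chest 2, so this case is ruled out; weight (1/4)·0 = 0.
If it is in chest 3 (prior 1/4): chest 3 holds the prize so is unavailable; the guide chooses uniformly among the 2 others, probability 1/2; weight (1/4)·(1/2) = 1/8.
If it is in chest 4 (prior 1/4): chest 3 is available but not opened, probability 8/9; weight (1/4)·(8/9) = 2/9.
The weights sum to 11/24.
So P(the ruby in chest 1 | the guide opened chest 2) = (1/9) / (11/24) = 8/33.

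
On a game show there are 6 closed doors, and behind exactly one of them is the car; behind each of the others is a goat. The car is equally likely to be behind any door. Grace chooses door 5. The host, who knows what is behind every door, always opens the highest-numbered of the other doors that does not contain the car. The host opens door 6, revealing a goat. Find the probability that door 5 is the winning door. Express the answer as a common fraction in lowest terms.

1/5

Consider each possible location of the car in turn.
If it is behind any of doors 1, 2, 3, 4, and 5 (prior 1/6 each): door 6 is the highest-numbered option available, probability 1; weight (1/6)·1 = 1/6 each.
If it is behind door 6 (prior 1/6): the host opened door 6, so this case is ruled out; weight (1/6)·0 = 0.
The weights sum to 5/6.
So P(the car behind door 5 | the host opened door 6) = (1/6) / (5/6) = 1/5.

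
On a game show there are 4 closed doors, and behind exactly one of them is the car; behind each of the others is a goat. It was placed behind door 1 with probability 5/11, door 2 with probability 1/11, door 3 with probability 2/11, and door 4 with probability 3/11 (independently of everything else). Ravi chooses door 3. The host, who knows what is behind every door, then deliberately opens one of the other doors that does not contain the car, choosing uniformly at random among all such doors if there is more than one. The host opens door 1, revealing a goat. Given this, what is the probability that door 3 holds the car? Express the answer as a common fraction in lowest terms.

Condition on the true location of the car.
If it is behind door 1 (prior 5/11): the host opened door 1, so this case is ruled out; weight (5/11)·0 = 0.
If it is behind door 2 (prior 1/11): the host has 2 equally likely choices, so probability 1/2; weight (1/11)·(1/2) = 1/22.
If it is behind door 3 (prior 2/11): the host has 3 equally likely choices, so probability 1/3; weight (2/11)·(1/3) = 2/33.
If it is behind door 4 (prior 3/11): the host has 2 equally likely choices, so probability 1/2; weight (3/11)·(1/2) = 3/22.
The weights sum to 8/33.
So P(the car behind door 3 | the host opened door 1) = (2/33) / (8/33) = 1/4.

1/4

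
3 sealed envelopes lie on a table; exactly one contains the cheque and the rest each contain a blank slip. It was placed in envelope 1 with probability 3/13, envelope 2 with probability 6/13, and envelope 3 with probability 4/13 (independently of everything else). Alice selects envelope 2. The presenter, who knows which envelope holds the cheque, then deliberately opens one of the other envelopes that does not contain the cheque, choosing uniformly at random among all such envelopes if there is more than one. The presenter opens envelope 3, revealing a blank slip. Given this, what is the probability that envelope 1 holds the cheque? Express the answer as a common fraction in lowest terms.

Condition on the true location of the cheque.
If it is in envelope 1 (prior 3/13): the presenter has no choice, probability 1; weight (3/13)·1 = 3/13.
If it is in envelope 2 (prior 6/13): the presenter has 2 equally likely choices, so probability 1/2; weight (6/13)·(1/2) = 3/13.
If it is in envelope 3 (prior 4/13): the presenter opened envelope 3, so this case is ruled out; weight (4/13)·0 = 0.
The weights sum to 6/13.
So P(the cheque in envelope 1 | the presenter opened envelope 3) = (3/13) / (6/13) = 1/2.

1/2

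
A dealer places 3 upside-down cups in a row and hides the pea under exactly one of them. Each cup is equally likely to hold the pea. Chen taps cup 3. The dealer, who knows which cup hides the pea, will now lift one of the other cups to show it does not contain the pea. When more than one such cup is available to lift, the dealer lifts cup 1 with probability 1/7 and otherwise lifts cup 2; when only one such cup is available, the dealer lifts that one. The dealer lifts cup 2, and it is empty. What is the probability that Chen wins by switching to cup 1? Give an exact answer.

7/13

Condition on the true location of the pea.
If it is under cup 1 (prior 1/3): only cup 2 is available, probability 1; weight (1/3)·1 = 1/3.
If it is under cup 2 (prior 1/3): the dealer opened cup 2, so this case is ruled out; weight (1/3)·0 = 0.
If it is under cup 3 (prior 1/3): cup 1 is available but not opened, probability 6/7; weight (1/3)·(6/7) = 2/7.
The weights sum to 13/21.
So P(the pea under cup 1 | the dealer opened cup 2) = (1/3) / (13/21) = 7/13.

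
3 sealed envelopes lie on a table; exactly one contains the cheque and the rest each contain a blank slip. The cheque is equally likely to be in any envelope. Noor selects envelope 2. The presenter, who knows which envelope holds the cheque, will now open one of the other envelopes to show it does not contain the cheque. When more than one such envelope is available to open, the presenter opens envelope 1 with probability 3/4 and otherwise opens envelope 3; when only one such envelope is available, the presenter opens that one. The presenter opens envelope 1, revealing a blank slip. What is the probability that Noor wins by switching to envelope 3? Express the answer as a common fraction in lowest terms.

4/7

Consider each possible location of the cheque in turn.
If it is in envelope 1 (prior 1/3): the presenter opened envelope 1, so this case is ruled out; weight (1/3)·0 = 0.
If it is in envelope 2 (prior 1/3): envelope 1 is available, opened with probability 3/4; weight (1/3)·(3/4) = 1/4.
If it is in envelope 3 (prior 1/3): only envelope 1 is available, probability 1; weight (1/3)·1 = 1/3.
The weights sum to 7/12.
So P(the cheque in envelope 3 | the presenter opened envelope 1) = (1/3) / (7/12) = 4/7.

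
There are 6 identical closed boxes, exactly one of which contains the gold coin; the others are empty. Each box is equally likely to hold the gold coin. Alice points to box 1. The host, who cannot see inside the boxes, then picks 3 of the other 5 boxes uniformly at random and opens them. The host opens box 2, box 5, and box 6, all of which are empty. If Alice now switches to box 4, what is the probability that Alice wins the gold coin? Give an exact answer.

Because the host chose which boxes to open without knowing where the gold coin is, the choice is independent of the prize location. Learning that none of the 3 opened boxes holds the gold coin simply rules out those 3 locations and leaves the remaining 3 boxes still equally likely by symmetry.
So P(the gold coin in box 4) = 1/3.

1/3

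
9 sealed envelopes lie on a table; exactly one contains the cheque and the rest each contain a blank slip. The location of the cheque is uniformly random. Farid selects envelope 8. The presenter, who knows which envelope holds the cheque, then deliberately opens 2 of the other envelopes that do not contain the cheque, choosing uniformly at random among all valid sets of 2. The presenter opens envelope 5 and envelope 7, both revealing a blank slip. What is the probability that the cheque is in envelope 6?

4/27

Consider each possible location of the cheque in turn.
If it is in any of envelopes 1, 2, 3, 4, 6, and 9 (prior 1/9 each): the presenter has 21 equally likely choices, so probability 1/21; weight (1/9)·(1/21) = 1/189 each.
If it is in either of envelopes 5 and 7 (prior 1/9 each): that envelope was opened and seen not to hold the prize — ruled out; weight (1/9)·0 = 0 each.
If it is in envelope 8 (prior 1/9): the presenter has 28 equally likely choices, so probability 1/28; weight (1/9)·(1/28) = 1/252.
The weights sum to 1/28.
So P(the cheque in envelope 6 | the presenter opened envelope 5 and envelope 7) = (1/189) / (1/28) = 4/27.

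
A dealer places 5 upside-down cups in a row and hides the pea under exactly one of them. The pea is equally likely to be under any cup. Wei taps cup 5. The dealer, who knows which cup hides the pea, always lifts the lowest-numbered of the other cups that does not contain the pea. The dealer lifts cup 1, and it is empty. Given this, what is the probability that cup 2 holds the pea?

Condition on the true location of the pea.
If it is under cup 1 (prior 1/5): the dealer opened cup 1, so this case is ruled out; weight (1/5)·0 = 0.
If it is under any of cups 2, 3, 4, and 5 (prior 1/5 each): cup 1 is the lowest-numbered option available, probability 1; weight (1/5)·1 = 1/5 each.
The weights sum to 4/5.
So P(the pea under cup 2 | the dealer opened cup 1) = (1/5) / (4/5) = 1/4.

1/4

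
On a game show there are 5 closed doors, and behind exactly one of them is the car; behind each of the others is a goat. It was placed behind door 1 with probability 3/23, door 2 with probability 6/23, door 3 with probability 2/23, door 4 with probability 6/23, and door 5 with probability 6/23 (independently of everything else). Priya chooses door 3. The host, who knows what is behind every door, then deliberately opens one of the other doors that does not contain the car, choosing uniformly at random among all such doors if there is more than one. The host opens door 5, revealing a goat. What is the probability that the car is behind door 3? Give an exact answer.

1/11

Apply Bayes' rule, conditioning on where the car actually is.
If it is behind door 1 (prior 3/23): the host has 3 equally likely choices, so probability 1/3; weight (3/23)·(1/3) = 1/23.
If it is behind either of doors 2 and 4 (prior 6/23 each): the host has 3 equally likely choices, so probability 1/3; weight (6/23)·(1/3) = 2/23 each.
If it is behind door 3 (prior 2/23): the host has 4 equally likely choices, so probability 1/4; weight (2/23)·(1/4) = 1/46.
If it is behind door 5 (prior 6/23): the host opened door 5, so this case is ruled out; weight (6/23)·0 = 0.
The weights sum to 11/46.
So P(the car behind door 3 | the host opened door 5) = (1/46) / (11/46) = 1/11.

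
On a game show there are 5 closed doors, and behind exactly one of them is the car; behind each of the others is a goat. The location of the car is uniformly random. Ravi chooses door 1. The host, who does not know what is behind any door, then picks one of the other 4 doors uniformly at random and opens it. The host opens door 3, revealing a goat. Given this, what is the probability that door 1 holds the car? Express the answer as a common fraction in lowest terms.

1/4

Because the host chose which door to open without knowing where the car is, the choice is independent of the prize location. Learning that door 3 does not hold the car simply rules out that one location and leaves the remaining 4 doors still equally likely by symmetry.
So P(the car behind door 1) = 1/4.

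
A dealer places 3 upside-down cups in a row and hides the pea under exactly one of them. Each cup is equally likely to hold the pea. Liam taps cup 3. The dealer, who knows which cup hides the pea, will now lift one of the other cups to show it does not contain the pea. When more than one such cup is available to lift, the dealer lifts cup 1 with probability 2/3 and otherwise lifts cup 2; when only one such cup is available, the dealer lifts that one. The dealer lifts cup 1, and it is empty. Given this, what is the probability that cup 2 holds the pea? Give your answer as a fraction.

3/5

Apply Bayes' rule, conditioning on where the pea actually is.
If it is under cup 1 (prior 1/3): the dealer opened cup 1, so this case is ruled out; weight (1/3)·0 = 0.
If it is under cup 2 (prior 1/3): only cup 1 is available, probability 1; weight (1/3)·1 = 1/3.
If it is under cup 3 (prior 1/3): cup 1 is available, opened with probability 2/3; weight (1/3)·(2/3) = 2/9.
The weights sum to 5/9.
So P(the pea under cup 2 | the dealer opened cup 1) = (1/3) / (5/9) = 3/5.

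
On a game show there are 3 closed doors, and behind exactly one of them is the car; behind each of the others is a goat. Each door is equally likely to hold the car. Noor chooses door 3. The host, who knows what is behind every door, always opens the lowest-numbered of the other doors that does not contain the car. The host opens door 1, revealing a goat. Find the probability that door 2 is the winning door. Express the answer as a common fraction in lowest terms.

Condition on the true location of the car.
If it is behind door 1 (prior 1/3): the host opened door 1, so this case is ruled out; weight (1/3)·0 = 0.
If it is behind either of doors 2 and 3 (prior 1/3 each): door 1 is the lowest-numbered option available, probability 1; weight (1/3)·1 = 1/3 each.
The weights sum to 2/3.
So P(the car behind door 2 | the host opened door 1) = (1/3) / (2/3) = 1/2.

1/2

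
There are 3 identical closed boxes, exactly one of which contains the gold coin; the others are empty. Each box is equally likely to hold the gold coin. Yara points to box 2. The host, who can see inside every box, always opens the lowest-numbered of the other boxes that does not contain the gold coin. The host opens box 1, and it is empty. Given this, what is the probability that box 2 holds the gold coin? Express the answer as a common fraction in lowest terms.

1/2

Apply Bayes' rule, conditioning on where the gold coin actually is.
If it is in box 1 (prior 1/3): the host opened box 1, so this case is ruled out; weight (1/3)·0 = 0.
If it is in either of boxes 2 and 3 (prior 1/3 each): box 1 is the lowest-numbered option available, probability 1; weight (1/3)·1 = 1/3 each.
The weights sum to 2/3.
So P(the gold coin in box 2 | the host opened box 1) = (1/3) / (2/3) = 1/2.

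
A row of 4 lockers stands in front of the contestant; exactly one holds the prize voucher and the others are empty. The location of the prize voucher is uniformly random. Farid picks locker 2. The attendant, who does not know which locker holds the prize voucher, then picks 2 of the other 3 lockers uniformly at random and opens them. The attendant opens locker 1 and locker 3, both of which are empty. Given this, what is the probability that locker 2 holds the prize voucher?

1/2

Because the attendant chose which lockers to open without knowing where the prize voucher is, the choice is independent of the prize location. Learning that none of the 2 opened lockers holds the prize voucher simply rules out those 2 locations and leaves the remaining 2 lockers still equally likely by symmetry.
So P(the prize voucher in locker 2) = 1/2.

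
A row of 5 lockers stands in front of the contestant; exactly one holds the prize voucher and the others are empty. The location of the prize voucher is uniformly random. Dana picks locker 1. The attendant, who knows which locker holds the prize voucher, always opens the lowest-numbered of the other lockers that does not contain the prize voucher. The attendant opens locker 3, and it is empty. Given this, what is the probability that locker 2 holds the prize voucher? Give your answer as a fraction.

1

Apply Bayes' rule, conditioning on where the prize voucher actually is.
If it is in any of lockers 1, 4, and 5 (prior 1/5 each): the attendant would have opened locker 2 instead, probability 0; weight (1/5)·0 = 0 each.
If it is in locker 2 (prior 1/5): locker 3 is the lowest-numbered option available, probability 1; weight (1/5)·1 = 1/5.
If it is in locker 3 (prior 1/5): the attendant opened locker 3, so this case is ruled out; weight (1/5)·0 = 0.
The weights sum to 1/5.
So P(the prize voucher in locker 2 | the attendant opened locker 3) = (1/5) / (1/5) = 1.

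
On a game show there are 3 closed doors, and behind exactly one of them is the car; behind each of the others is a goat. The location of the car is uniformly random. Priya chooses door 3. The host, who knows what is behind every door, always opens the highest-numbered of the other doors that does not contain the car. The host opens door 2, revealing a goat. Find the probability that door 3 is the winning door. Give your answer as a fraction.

Consider each possible location of the car in turn.
If it is behind either of doors 1 and 3 (prior 1/3 each): door 2 is the highest-numbered option available, probability 1; weight (1/3)·1 = 1/3 each.
If it is behind door 2 (prior 1/3): the host opened door 2, so this case is ruled out; weight (1/3)·0 = 0.
The weights sum to 2/3.
So P(the car behind door 3 | the host opened door 2) = (1/3) / (2/3) = 1/2.

1/2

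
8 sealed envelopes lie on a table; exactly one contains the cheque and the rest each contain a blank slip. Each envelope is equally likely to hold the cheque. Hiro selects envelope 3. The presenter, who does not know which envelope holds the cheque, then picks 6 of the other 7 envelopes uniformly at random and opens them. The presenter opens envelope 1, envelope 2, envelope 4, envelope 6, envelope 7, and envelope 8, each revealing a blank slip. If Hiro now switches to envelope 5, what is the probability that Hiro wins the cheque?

1/2

Because the presenter chose which envelopes to open without knowing where the cheque is, the choice is independent of the prize location. Learning that none of the 6 opened envelopes holds the cheque simply rules out those 6 locations and leaves the remaining 2 envelopes still equally likely by symmetry.
So P(the cheque in envelope 5) = 1/2.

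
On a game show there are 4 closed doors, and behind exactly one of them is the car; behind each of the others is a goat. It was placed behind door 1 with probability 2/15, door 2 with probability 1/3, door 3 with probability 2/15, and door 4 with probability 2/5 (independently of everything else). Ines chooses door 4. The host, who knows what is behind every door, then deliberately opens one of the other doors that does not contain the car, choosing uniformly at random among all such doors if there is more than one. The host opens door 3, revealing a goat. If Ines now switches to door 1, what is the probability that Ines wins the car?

2/11

Condition on the true location of the car.
If it is behind door 1 (prior 2/15): the host has 2 equally likely choices, so probability 1/2; weight (2/15)·(1/2) = 1/15.
If it is behind door 2 (prior 1/3): the host has 2 equally likely choices, so probability 1/2; weight (1/3)·(1/2) = 1/6.
If it is behind door 3 (prior 2/15): the host opened door 3, so this case is ruled out; weight (2/15)·0 = 0.
If it is behind door 4 (prior 2/5): the host has 3 equally likely choices, so probability 1/3; weight (2/5)·(1/3) = 2/15.
The weights sum to 11/30.
So P(the car behind door 1 | the host opened door 3) = (1/15) / (11/30) = 2/11.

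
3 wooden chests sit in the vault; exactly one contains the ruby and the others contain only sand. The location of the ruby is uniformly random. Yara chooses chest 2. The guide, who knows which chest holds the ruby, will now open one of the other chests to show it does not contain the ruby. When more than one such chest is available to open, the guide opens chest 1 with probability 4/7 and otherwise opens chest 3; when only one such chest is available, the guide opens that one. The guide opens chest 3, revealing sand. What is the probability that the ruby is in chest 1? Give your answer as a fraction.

7/10

Apply Bayes' rule, conditioning on where the ruby actually is.
If it is in chest 1 (prior 1/3): only chest 3 is available, probability 1; weight (1/3)·1 = 1/3.
If it is in chest 2 (prior 1/3): chest 1 is available but not opened, probability 3/7; weight (1/3)·(3/7) = 1/7.
If it is in chest 3 (prior 1/3): the guide opened chest 3, so this case is ruled out; weight (1/3)·0 = 0.
The weights sum to 10/21.
So P(the ruby in chest 1 | the guide opened chest 3) = (1/3) / (10/21) = 7/10.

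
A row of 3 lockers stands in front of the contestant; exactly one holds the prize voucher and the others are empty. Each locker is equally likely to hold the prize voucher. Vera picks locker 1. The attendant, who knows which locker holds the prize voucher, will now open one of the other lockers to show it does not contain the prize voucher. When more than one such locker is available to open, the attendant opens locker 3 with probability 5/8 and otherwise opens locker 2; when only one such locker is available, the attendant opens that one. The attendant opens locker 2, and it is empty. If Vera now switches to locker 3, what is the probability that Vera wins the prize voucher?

Apply Bayes' rule, conditioning on where the prize voucher actually is.
If it is in locker 1 (prior 1/3): locker 3 is available but not opened, probability 3/8; weight (1/3)·(3/8) = 1/8.
If it is in locker 2 (prior 1/3): the attendant opened locker 2, so this case is ruled out; weight (1/3)·0 = 0.
If it is in locker 3 (prior 1/3): only locker 2 is available, probability 1; weight (1/3)·1 = 1/3.
The weights sum to 11/24.
So P(the prize voucher in locker 3 | the attendant opened locker 2) = (1/3) / (11/24) = 8/11.

8/11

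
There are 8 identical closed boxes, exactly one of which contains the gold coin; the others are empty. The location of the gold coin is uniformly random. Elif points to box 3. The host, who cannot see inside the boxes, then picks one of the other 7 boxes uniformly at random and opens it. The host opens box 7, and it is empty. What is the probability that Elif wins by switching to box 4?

Consider each possible location of the gold coin in turn.
If it is in any of boxes 1, 2, 3, 4, 5, 6, and 8 (prior 1/8 each): the host picks box 7 with probability 1/7 regardless, and it is not the prize; weight (1/8)·(1/7) = 1/56 each.
If it is in box 7 (prior 1/8): the host opened box 7, so this case is ruled out; weight (1/8)·0 = 0.
The weights sum to 1/8.
So P(the gold coin in box 4 | the host opened box 7) = (1/56) / (1/8) = 1/7.

1/7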